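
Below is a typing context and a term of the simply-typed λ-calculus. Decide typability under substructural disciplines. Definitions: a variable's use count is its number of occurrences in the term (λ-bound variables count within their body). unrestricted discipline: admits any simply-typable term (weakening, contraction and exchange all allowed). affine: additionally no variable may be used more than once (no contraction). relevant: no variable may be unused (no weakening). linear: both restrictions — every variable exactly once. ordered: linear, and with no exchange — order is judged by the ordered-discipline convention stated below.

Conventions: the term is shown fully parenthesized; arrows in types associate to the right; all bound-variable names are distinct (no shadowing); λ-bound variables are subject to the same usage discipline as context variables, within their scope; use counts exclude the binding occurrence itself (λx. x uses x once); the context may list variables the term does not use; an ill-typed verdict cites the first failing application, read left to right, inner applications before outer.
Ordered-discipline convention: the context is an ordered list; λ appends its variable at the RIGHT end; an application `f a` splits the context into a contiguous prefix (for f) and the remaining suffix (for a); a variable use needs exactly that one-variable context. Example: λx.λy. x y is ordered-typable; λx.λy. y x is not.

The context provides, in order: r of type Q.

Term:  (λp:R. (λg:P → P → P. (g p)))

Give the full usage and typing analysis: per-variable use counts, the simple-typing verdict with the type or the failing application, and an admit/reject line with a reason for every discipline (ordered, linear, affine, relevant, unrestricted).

counts: r ×0, p (λ-bound) ×1, g (λ-bound) ×1
order of uses: g, p
typing: ill-typed: a function awaiting P gets R
ordered ✗ (not simply typable)
linear ✗ (fails simple typing)
affine ✗ (a type mismatch blocks all five)
relevant ✗ (the type mismatch rejects it)
unrestricted ✗ (not simply typable)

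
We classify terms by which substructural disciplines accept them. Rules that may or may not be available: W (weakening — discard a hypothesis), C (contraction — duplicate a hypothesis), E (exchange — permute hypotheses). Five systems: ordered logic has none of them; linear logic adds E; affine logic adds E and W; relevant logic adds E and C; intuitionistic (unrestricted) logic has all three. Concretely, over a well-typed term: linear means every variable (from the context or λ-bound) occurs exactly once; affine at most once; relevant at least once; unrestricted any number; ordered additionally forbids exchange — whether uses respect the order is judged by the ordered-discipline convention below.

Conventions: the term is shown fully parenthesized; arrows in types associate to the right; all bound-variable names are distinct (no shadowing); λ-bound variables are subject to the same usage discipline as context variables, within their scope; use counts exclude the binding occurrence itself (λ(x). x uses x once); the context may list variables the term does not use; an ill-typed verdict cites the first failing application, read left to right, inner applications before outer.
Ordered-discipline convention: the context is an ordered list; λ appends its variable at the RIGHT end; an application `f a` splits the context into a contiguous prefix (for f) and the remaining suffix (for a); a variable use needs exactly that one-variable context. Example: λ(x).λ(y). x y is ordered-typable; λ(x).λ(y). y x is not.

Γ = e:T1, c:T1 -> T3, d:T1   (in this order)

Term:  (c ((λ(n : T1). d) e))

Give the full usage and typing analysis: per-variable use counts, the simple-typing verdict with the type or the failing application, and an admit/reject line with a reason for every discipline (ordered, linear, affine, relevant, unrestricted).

use counts: e=1; c=1; d=1; n (bound)=0
order of uses: c, d, e
typing: the term checks, with type T3
ordered: ✗ — needs weakening: n unused
linear: ✗ — needs weakening: n unused
affine: ✓ — no duplicate uses among e, c, d, n
relevant: ✗ — needs weakening: n unused
unrestricted: ✓ — simply typable at T3; W, C, E all held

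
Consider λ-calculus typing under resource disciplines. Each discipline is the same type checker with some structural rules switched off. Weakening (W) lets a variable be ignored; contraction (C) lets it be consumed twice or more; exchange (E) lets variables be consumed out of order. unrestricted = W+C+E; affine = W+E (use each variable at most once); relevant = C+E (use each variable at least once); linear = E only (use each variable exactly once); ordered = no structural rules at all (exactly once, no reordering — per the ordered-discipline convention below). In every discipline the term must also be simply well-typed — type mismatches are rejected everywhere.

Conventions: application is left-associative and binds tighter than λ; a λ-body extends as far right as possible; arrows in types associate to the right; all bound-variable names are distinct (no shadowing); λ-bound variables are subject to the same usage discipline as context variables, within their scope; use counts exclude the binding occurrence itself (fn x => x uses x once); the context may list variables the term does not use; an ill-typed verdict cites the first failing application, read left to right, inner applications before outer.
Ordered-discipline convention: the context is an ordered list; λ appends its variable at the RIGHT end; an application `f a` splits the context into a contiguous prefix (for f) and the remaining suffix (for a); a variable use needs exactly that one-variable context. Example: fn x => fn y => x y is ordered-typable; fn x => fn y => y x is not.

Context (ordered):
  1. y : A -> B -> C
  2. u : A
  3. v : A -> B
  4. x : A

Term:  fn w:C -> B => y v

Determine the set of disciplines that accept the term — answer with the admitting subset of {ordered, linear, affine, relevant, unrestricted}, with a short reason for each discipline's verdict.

admitted by: none
usage: y=1; u=0; v=1; x=0; w (bound)=0
uses in reading order: y, v
typing: ill-typed: a function awaiting A gets A -> B
ordered ✗ (not simply typable)
linear ✗ (fails simple typing)
affine ✗ (a type mismatch blocks all five)
relevant ✗ (the type mismatch rejects it)
unrestricted ✗ (not simply typable)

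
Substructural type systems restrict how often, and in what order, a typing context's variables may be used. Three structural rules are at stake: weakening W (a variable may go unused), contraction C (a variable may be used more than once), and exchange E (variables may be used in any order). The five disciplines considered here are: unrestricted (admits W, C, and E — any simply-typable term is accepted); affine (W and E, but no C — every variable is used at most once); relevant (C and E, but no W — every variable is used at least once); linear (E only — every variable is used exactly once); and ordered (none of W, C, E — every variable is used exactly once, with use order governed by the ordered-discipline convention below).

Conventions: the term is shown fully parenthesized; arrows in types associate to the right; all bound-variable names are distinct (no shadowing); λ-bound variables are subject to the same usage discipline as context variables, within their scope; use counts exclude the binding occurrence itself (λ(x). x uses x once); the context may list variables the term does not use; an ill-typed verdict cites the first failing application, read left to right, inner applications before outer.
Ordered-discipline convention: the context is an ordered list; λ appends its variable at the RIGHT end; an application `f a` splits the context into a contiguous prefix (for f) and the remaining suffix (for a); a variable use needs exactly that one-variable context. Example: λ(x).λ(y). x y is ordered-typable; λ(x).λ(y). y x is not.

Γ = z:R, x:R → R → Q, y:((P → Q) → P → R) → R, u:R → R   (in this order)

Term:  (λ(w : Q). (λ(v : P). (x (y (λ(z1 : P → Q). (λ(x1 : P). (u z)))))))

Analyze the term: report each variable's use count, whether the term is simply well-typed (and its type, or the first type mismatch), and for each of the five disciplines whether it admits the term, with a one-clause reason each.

variable uses: z: 1×; x: 1×; y: 1×; u: 1×; w (λ-bound): 0×; v (λ-bound): 0×; z1 (λ-bound): 0×; x1 (λ-bound): 0×
uses in reading order: x, y, u, z
typing: the term checks, with type Q → P → R → Q
ordered: ✗ — needs weakening: w, v, z1, x1 unused
linear: ✗ — needs weakening: w, v, z1, x1 unused
affine: ✓ — at most one use each (z, x, y, u, w, v, z1, x1)
relevant: ✗ — needs weakening: w, v, z1, x1 unused
unrestricted: ✓ — type-checks (Q → P → R → Q) and nothing is barred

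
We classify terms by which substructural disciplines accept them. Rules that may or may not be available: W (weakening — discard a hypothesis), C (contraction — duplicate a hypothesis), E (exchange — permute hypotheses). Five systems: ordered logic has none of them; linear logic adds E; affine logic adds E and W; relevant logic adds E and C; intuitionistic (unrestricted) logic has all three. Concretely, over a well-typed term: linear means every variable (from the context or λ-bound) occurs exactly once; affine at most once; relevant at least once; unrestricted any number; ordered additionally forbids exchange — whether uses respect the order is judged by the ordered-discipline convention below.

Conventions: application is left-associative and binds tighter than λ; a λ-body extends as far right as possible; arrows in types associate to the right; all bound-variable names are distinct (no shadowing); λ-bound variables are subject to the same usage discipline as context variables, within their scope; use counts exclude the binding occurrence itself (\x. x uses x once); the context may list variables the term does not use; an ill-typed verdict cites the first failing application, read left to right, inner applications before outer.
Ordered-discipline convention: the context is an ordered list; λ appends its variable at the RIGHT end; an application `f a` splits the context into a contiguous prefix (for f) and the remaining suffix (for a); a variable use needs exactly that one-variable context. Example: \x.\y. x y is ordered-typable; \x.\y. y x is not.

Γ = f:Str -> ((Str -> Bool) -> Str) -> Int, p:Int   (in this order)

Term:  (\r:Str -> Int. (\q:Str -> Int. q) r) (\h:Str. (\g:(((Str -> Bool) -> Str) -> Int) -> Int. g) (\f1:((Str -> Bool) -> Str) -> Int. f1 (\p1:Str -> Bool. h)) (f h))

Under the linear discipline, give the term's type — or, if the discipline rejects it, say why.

not well-typed under linear — h ×2 used more than once (contraction); needs weakening: p, p1 unused
variable uses: f: 1; p: 0; r (λ-bound): 1; q (λ-bound): 1; h (λ-bound): 2; g (λ-bound): 1; f1 (λ-bound): 1; p1 (λ-bound): 0
uses in reading order: q, r, g, f1, h, f, h
typing: ✓ — Str -> Int
per-discipline verdicts: ordered ✗, linear ✗, affine ✗, relevant ✗, unrestricted ✓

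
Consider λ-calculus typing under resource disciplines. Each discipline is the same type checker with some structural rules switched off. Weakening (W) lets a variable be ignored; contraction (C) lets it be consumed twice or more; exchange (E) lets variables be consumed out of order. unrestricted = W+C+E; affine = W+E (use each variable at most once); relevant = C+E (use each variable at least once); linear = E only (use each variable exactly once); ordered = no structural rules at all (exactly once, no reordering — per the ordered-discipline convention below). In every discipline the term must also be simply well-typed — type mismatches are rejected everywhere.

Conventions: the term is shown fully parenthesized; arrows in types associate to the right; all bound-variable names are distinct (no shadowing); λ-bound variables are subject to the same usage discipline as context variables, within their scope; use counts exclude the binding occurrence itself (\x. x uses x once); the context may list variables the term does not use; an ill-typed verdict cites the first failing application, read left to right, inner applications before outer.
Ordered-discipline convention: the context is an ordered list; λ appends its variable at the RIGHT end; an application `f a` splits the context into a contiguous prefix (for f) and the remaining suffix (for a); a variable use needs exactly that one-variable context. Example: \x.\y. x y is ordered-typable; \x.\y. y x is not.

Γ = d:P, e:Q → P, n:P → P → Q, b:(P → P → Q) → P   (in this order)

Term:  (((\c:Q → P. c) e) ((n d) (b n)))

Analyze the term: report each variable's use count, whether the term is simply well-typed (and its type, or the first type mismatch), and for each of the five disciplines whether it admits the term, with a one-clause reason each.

variable uses: d: 1×, e: 1×, n: 2×, b: 1×, c (bound): 1×
left-to-right use order: c, e, n, d, b, n
typing: ✓ — P
ordered ✗ (repeated use of n ×2)
linear ✗ (repeated use of n ×2)
affine ✗ (repeated use of n ×2)
relevant ✓ (d, e, n, b, c: all used, weakening unneeded)
unrestricted ✓ (typability at P is all that's needed)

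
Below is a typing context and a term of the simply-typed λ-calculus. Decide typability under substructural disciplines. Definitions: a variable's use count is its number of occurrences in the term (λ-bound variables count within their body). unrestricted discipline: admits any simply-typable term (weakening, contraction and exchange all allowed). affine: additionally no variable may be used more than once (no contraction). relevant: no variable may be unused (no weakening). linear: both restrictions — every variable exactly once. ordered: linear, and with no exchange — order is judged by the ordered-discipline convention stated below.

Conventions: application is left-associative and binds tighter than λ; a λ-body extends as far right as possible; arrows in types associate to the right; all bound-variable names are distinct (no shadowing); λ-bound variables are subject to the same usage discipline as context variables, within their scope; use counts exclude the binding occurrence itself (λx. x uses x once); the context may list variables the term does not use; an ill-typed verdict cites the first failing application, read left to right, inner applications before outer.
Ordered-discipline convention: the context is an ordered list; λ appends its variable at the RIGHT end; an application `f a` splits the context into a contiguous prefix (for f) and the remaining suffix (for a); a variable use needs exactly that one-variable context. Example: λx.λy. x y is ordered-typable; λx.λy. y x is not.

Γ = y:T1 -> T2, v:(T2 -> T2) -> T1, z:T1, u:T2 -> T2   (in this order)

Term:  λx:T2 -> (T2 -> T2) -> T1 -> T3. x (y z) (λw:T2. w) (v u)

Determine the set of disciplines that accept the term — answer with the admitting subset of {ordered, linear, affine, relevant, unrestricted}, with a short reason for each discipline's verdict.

admitted by: linear, affine, relevant, unrestricted
use counts: y: 1; v: 1; z: 1; u: 1; x (λ-bound): 1; w (λ-bound): 1
use order (left to right): x, y, z, w, v, u
typing: the term checks, with type (T2 -> (T2 -> T2) -> T1 -> T3) -> T3
ordered: ✗ — no ordered split (uses run x, y, z, w, v, u)
linear: ✓ — each of y, v, z, u, x, w used exactly once
affine: ✓ — none of y, v, z, u, x, w used more than once
relevant: ✓ — none of y, v, z, u, x, w goes unused
unrestricted: ✓ — well-typed at (T2 -> (T2 -> T2) -> T1 -> T3) -> T3; no restrictions here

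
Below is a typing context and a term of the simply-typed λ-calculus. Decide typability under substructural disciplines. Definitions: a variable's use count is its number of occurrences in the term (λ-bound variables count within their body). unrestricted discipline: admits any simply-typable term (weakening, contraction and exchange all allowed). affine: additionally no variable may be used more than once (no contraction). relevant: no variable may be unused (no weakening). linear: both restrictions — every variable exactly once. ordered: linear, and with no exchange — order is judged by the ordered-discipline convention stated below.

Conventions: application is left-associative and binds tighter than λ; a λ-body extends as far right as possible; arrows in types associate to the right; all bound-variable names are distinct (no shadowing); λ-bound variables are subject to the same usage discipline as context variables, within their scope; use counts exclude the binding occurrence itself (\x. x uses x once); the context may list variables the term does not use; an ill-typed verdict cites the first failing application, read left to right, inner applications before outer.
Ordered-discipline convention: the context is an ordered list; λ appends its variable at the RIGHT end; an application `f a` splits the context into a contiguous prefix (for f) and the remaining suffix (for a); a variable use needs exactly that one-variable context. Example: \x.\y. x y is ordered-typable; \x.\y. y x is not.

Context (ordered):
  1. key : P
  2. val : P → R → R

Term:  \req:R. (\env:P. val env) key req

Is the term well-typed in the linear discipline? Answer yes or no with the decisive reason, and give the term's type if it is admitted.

yes — exactly-once usage across key, val, req, env; term : R → R
counts: key: 1×; val: 1×; req (bound): 1×; env (bound): 1×
uses in reading order: val, env, key, req
typing: the term checks, with type R → R
summary: ordered ✗, linear ✓, affine ✓, relevant ✓, unrestricted ✓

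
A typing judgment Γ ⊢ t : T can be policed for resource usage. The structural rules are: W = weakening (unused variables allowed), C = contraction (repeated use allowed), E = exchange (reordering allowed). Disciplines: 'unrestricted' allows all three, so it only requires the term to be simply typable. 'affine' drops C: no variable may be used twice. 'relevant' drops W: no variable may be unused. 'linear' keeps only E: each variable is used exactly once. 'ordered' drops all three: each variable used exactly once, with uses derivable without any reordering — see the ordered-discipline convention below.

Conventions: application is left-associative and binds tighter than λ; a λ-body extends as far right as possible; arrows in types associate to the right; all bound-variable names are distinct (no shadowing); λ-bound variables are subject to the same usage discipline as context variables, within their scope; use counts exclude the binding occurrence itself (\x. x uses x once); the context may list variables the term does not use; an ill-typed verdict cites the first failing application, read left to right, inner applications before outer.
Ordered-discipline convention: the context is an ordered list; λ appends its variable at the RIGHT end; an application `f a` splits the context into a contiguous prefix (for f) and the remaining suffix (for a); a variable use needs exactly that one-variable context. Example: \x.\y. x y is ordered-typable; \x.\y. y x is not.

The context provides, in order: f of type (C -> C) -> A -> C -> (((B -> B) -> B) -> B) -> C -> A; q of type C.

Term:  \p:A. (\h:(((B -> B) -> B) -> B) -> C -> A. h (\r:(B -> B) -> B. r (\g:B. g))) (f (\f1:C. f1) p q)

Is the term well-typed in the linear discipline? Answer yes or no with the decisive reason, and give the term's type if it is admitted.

yes — f, q, p, h, r, g, f1: one use apiece; term : A -> C -> A
counts: f ×1; q ×1; p [bound] ×1; h [bound] ×1; r [bound] ×1; g [bound] ×1; f1 [bound] ×1
left-to-right use order: h, r, g, f, f1, p, q
typing: ✓ — A -> C -> A
across the five disciplines: ordered ✗ | linear ✓ | affine ✓ | relevant ✓ | unrestricted ✓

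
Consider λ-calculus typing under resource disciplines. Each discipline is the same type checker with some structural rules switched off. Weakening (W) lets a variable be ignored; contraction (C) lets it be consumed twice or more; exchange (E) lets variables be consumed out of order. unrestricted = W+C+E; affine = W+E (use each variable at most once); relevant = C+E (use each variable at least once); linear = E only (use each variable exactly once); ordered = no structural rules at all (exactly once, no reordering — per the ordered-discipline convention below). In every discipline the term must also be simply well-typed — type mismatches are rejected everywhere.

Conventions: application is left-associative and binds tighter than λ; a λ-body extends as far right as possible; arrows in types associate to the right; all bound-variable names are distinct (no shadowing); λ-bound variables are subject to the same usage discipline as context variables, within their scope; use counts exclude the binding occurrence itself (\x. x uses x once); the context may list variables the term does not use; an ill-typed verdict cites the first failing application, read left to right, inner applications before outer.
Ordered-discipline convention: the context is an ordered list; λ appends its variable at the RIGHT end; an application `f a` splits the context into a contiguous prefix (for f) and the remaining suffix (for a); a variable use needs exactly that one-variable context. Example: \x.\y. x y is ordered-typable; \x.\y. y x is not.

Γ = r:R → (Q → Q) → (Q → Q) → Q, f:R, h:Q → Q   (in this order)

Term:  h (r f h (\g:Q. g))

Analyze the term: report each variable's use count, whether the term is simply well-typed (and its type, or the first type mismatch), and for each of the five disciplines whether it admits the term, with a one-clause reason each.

counts: r=1, f=1, h=2, g (λ-bound)=1
order of uses: h, r, f, h, g
typing: well-typed — term : Q
ordered: ✗ — uses contraction: h ×2
linear: ✗ — uses contraction: h ×2
affine: ✗ — uses contraction: h ×2
relevant: ✓ — r, f, h, g: all used, weakening unneeded
unrestricted: ✓ — well-typed at Q; no restrictions here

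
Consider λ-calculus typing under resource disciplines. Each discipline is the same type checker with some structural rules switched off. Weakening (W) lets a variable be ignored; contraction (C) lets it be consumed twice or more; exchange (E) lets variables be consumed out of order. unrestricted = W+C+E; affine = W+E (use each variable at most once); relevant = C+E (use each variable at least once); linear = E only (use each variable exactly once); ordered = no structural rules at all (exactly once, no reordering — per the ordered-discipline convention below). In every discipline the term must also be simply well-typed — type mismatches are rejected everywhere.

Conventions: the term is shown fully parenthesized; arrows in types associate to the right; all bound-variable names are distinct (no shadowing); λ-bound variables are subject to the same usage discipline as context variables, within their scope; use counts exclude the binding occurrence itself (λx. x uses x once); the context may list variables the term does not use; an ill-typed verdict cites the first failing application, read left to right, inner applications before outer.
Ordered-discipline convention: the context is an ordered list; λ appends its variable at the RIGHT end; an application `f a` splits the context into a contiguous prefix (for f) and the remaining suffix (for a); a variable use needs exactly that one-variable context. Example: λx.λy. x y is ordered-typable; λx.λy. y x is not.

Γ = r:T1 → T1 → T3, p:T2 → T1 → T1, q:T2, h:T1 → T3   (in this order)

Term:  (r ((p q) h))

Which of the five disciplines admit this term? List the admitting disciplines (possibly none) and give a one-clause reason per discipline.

admitted in: none
use counts: r=1; p=1; q=1; h=1
use order (left to right): r, p, q, h
typing: ill-typed: an argument T1 → T3 mismatches the expected T1
ordered: ✗, fails simple typing
linear: ✗, a type mismatch blocks all five
affine: ✗, the type mismatch rejects it
relevant: ✗, not simply typable
unrestricted: ✗, fails simple typing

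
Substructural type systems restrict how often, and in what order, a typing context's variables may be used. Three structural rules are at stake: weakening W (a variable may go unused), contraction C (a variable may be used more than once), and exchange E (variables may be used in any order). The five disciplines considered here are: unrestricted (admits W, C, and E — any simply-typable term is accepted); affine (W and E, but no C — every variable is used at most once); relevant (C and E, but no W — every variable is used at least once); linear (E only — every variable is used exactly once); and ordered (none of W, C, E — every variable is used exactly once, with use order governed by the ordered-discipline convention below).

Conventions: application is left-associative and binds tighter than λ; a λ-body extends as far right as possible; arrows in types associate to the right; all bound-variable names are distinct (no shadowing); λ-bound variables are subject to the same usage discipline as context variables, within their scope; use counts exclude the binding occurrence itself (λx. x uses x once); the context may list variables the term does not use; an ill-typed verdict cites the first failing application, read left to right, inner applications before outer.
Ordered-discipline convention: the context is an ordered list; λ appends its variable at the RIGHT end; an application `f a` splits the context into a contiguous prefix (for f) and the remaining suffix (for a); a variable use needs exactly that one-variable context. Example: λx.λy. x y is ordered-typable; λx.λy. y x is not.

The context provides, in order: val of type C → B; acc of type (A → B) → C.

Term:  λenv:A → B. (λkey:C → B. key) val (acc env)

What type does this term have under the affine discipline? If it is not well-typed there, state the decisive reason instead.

term : (A → B) → B
use counts: val=1; acc=1; env [bound]=1; key [bound]=1
uses in reading order: key, val, acc, env
typing: the term checks, with type (A → B) → B
per-discipline verdicts: ordered ✓; linear ✓; affine ✓; relevant ✓; unrestricted ✓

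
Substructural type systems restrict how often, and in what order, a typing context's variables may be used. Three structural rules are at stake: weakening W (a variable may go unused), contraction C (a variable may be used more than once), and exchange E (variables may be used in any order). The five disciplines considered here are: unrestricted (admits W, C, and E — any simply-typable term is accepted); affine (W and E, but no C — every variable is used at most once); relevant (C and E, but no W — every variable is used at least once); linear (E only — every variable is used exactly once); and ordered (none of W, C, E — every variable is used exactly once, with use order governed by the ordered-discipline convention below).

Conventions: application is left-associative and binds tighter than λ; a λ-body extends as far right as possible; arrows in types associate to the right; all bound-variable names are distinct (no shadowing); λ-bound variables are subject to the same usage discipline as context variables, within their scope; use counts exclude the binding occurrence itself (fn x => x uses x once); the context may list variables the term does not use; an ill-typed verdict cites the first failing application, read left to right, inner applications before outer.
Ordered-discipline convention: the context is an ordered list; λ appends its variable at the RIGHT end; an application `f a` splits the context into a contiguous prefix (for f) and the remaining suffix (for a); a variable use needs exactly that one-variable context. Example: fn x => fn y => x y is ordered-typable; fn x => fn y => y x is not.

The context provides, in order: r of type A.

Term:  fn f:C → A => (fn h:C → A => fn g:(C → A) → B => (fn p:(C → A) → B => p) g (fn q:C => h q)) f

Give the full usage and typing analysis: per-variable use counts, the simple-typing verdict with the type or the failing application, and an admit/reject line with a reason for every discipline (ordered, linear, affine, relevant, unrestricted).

use counts: r ×0; f (λ-bound) ×1; h (λ-bound) ×1; g (λ-bound) ×1; p (λ-bound) ×1; q (λ-bound) ×1
use order (left to right): p, g, h, q, f
typing: the term checks, with type (C → A) → ((C → A) → B) → B
ordered ✗ (r never used (weakening))
linear ✗ (r never used (weakening))
affine ✓ (at most one use each (r, f, h, g, p, q))
relevant ✗ (r never used (weakening))
unrestricted ✓ (well-typed at (C → A) → ((C → A) → B) → B; no restrictions here)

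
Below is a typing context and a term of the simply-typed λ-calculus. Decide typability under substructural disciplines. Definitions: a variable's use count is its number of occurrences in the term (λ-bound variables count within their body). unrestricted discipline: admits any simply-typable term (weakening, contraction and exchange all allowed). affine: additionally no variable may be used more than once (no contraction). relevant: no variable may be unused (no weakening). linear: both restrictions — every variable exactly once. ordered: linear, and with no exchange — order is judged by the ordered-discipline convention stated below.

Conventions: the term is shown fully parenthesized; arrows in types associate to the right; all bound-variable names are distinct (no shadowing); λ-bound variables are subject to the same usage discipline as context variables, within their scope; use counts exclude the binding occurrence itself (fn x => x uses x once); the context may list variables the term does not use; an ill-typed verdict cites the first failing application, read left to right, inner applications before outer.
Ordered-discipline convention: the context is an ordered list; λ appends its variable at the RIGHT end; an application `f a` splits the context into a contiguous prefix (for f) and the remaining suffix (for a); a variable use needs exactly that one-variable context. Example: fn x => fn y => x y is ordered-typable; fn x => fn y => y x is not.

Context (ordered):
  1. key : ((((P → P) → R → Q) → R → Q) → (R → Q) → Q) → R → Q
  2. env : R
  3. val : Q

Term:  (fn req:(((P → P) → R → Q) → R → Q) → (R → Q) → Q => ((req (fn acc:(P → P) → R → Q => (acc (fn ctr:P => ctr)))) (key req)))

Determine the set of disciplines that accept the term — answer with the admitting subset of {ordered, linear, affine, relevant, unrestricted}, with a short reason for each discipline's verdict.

admitting disciplines: unrestricted
counts: key=1; env=0; val=0; req (bound)=2; acc (bound)=1; ctr (bound)=1
use order (left to right): req, acc, ctr, key, req
typing: ✓ — ((((P → P) → R → Q) → R → Q) → (R → Q) → Q) → Q
ordered ✗ (needs contraction — req ×2; needs weakening: env, val unused)
linear ✗ (needs contraction — req ×2; needs weakening: env, val unused)
affine ✗ (needs contraction — req ×2)
relevant ✗ (needs weakening: env, val unused)
unrestricted ✓ (type-checks (((((P → P) → R → Q) → R → Q) → (R → Q) → Q) → Q) and nothing is barred)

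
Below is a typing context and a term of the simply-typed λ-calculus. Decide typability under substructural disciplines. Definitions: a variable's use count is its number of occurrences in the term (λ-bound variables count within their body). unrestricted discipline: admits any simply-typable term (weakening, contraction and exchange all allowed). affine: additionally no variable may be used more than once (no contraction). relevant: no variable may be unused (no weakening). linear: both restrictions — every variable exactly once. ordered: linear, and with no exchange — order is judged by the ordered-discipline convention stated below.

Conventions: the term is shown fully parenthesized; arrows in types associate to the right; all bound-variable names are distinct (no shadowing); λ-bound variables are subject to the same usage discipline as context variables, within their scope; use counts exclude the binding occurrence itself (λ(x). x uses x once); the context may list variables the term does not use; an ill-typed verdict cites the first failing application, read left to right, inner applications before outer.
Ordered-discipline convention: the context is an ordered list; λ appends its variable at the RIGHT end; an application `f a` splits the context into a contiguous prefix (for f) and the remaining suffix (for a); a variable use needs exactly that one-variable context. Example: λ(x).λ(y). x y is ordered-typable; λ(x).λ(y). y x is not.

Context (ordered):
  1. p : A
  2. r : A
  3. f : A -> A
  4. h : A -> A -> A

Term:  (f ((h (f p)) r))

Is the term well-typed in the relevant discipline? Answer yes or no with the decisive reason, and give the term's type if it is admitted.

yes — every one of p, r, f, h appears; term : A
usage: p: 1×, r: 1×, f: 2×, h: 1×
order of uses: f, h, f, p, r
typing: ✓ — A
summary: ordered ✗ | linear ✗ | affine ✗ | relevant ✓ | unrestricted ✓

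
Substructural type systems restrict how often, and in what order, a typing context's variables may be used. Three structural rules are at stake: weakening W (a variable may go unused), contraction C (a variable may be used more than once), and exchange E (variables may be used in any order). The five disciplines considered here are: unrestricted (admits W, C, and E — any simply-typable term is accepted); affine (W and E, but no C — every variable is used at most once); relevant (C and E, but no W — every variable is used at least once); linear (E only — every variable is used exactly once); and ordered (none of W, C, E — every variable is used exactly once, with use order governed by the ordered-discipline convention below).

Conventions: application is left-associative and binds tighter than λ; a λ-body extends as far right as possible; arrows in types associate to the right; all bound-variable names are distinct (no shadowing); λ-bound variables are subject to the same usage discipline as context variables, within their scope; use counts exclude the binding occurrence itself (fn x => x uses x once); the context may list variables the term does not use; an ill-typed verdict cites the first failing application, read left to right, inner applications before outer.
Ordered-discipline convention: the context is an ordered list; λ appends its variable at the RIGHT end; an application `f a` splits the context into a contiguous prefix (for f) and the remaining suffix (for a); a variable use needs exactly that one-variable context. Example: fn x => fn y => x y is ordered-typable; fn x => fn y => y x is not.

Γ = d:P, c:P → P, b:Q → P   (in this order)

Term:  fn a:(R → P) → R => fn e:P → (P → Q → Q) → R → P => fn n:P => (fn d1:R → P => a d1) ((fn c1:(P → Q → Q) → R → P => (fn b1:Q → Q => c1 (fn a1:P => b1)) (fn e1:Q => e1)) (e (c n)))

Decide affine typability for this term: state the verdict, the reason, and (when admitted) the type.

yes — d, c, b, a, e, n, d1, c1, b1, a1, e1: no repeats, contraction unneeded; term : ((R → P) → R) → (P → (P → Q → Q) → R → P) → P → R
use counts: d=0, c=1, b=0, a [bound]=1, e [bound]=1, n [bound]=1, d1 [bound]=1, c1 [bound]=1, b1 [bound]=1, a1 [bound]=0, e1 [bound]=1
left-to-right use order: a, d1, c1, b1, e1, e, c, n
typing: the term checks, with type ((R → P) → R) → (P → (P → Q → Q) → R → P) → P → R
per-discipline verdicts: ordered ✗, linear ✗, affine ✓, relevant ✗, unrestricted ✓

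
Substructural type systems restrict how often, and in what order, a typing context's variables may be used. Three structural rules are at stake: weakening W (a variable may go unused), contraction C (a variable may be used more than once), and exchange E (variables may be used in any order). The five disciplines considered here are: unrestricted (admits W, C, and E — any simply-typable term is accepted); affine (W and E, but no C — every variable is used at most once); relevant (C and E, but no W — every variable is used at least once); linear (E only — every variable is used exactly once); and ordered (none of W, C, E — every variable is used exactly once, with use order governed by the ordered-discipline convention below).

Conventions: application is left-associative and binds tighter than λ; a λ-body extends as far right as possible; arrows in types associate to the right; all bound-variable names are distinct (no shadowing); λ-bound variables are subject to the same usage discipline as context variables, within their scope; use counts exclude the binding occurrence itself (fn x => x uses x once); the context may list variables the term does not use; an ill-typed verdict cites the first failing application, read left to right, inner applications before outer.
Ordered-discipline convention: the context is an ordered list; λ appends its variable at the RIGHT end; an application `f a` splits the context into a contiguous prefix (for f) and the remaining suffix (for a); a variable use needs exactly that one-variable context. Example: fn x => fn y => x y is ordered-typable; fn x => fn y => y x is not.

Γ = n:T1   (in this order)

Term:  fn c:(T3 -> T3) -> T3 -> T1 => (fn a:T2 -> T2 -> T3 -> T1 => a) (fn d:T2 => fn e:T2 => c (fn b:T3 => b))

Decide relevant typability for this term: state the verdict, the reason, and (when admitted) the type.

no — needs weakening: n, d, e unused
use counts: n ×0, c [bound] ×1, a [bound] ×1, d [bound] ×0, e [bound] ×0, b [bound] ×1
left-to-right use order: a, c, b
typing: well-typed at ((T3 -> T3) -> T3 -> T1) -> T2 -> T2 -> T3 -> T1
summary: ordered ✗ | linear ✗ | affine ✓ | relevant ✗ | unrestricted ✓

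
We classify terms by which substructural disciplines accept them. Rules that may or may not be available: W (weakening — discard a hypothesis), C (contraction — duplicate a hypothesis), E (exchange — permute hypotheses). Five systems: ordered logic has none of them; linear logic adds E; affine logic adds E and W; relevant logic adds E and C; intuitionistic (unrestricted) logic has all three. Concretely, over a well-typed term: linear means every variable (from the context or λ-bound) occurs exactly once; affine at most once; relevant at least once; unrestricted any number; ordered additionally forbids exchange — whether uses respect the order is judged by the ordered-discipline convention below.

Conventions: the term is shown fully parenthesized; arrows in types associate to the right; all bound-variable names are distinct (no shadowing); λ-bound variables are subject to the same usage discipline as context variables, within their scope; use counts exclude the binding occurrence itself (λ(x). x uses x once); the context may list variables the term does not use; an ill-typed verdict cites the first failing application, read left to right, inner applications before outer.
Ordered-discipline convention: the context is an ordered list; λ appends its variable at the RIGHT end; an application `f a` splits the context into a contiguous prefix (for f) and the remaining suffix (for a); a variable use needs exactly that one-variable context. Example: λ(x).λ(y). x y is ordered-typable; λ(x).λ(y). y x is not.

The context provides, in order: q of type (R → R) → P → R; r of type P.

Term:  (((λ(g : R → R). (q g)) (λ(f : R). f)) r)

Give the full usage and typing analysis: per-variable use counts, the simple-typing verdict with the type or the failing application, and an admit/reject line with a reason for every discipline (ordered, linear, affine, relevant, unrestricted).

counts: q: 1×, r: 1×, g [bound]: 1×, f [bound]: 1×
uses in reading order: q, g, f, r
typing: ✓ — R
ordered: ✓ — one use each (q, r, g, f); ordered split holds
linear: ✓ — each of q, r, g, f used exactly once
affine: ✓ — at most one use each (q, r, g, f)
relevant: ✓ — every one of q, r, g, f appears
unrestricted: ✓ — simply typable at R; W, C, E all held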